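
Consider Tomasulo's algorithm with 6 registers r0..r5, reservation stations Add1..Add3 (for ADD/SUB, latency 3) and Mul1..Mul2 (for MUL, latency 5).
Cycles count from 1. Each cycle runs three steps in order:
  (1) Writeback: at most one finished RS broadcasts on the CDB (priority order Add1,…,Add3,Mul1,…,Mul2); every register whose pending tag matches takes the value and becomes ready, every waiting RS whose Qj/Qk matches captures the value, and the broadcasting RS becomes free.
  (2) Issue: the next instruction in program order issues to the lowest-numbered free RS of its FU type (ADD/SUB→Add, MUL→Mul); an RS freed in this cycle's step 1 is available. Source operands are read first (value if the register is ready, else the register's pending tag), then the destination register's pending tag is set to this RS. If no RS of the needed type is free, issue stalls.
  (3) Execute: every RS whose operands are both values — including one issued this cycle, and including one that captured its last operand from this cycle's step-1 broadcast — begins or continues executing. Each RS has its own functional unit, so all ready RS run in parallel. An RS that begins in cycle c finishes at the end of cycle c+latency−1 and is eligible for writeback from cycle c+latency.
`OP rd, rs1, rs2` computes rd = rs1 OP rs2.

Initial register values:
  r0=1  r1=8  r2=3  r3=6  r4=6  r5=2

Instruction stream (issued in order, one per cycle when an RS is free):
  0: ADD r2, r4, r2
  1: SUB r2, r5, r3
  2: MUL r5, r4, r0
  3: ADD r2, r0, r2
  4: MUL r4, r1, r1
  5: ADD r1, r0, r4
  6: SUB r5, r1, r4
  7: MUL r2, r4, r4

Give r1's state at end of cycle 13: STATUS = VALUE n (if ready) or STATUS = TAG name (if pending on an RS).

  c1: issue ADD r2<-Add1  regs: r0:1,r1:8,r2:Add1,r3:6,r4:6,r5:2
  c2: issue SUB r2<-Add2  regs: r0:1,r1:8,r2:Add2,r3:6,r4:6,r5:2
  c3: issue MUL r5<-Mul1  regs: r0:1,r1:8,r2:Add2,r3:6,r4:6,r5:Mul1
  c4: CDB Add1=9; issue ADD r2<-Add1  regs: r0:1,r1:8,r2:Add1,r3:6,r4:6,r5:Mul1
  c5: CDB Add2=-4; issue MUL r4<-Mul2  regs: r0:1,r1:8,r2:Add1,r3:6,r4:Mul2,r5:Mul1
  c6: issue ADD r1<-Add2  regs: r0:1,r1:Add2,r2:Add1,r3:6,r4:Mul2,r5:Mul1
  c7: issue SUB r5<-Add3  regs: r0:1,r1:Add2,r2:Add1,r3:6,r4:Mul2,r5:Add3
  c8: CDB Add1=-3; stall  regs: r0:1,r1:Add2,r2:-3,r3:6,r4:Mul2,r5:Add3
  c9: CDB Mul1=6; issue MUL r2<-Mul1  regs: r0:1,r1:Add2,r2:Mul1,r3:6,r4:Mul2,r5:Add3
  c10: CDB Mul2=64  regs: r0:1,r1:Add2,r2:Mul1,r3:6,r4:64,r5:Add3
  c11: -  regs: r0:1,r1:Add2,r2:Mul1,r3:6,r4:64,r5:Add3
  c12: -  regs: r0:1,r1:Add2,r2:Mul1,r3:6,r4:64,r5:Add3
  c13: CDB Add2=65  regs: r0:1,r1:65,r2:Mul1,r3:6,r4:64,r5:Add3

STATUS = VALUE 65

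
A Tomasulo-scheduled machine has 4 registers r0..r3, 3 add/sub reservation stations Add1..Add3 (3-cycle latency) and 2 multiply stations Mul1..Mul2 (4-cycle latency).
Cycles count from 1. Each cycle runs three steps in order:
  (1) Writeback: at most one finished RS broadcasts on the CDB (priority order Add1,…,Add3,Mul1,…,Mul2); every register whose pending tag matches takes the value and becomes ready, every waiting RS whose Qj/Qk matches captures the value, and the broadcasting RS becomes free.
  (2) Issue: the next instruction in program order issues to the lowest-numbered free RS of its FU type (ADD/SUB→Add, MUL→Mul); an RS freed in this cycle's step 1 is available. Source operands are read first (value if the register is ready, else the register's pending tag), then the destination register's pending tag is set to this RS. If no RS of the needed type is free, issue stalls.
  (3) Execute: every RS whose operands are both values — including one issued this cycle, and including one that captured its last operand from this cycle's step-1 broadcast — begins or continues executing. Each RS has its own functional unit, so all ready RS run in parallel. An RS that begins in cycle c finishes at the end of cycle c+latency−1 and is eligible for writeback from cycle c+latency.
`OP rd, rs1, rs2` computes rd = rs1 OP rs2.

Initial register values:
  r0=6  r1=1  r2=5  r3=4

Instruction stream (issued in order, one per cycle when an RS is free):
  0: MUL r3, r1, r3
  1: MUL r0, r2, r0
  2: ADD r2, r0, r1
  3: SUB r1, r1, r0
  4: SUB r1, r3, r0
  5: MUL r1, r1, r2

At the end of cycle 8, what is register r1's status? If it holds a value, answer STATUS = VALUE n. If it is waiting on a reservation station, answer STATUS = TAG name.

cycle 1: issue MUL r3<-Mul1 // r0:6,r1:1,r2:5,r3:Mul1
cycle 2: issue MUL r0<-Mul2 // r0:Mul2,r1:1,r2:5,r3:Mul1
cycle 3: issue ADD r2<-Add1 // r0:Mul2,r1:1,r2:Add1,r3:Mul1
cycle 4: issue SUB r1<-Add2 // r0:Mul2,r1:Add2,r2:Add1,r3:Mul1
cycle 5: CDB Mul1=4; issue SUB r1<-Add3 // r0:Mul2,r1:Add3,r2:Add1,r3:4
cycle 6: CDB Mul2=30; issue MUL r1<-Mul1 // r0:30,r1:Mul1,r2:Add1,r3:4
cycle 7: - // r0:30,r1:Mul1,r2:Add1,r3:4
cycle 8: - // r0:30,r1:Mul1,r2:Add1,r3:4

STATUS = TAG Mul1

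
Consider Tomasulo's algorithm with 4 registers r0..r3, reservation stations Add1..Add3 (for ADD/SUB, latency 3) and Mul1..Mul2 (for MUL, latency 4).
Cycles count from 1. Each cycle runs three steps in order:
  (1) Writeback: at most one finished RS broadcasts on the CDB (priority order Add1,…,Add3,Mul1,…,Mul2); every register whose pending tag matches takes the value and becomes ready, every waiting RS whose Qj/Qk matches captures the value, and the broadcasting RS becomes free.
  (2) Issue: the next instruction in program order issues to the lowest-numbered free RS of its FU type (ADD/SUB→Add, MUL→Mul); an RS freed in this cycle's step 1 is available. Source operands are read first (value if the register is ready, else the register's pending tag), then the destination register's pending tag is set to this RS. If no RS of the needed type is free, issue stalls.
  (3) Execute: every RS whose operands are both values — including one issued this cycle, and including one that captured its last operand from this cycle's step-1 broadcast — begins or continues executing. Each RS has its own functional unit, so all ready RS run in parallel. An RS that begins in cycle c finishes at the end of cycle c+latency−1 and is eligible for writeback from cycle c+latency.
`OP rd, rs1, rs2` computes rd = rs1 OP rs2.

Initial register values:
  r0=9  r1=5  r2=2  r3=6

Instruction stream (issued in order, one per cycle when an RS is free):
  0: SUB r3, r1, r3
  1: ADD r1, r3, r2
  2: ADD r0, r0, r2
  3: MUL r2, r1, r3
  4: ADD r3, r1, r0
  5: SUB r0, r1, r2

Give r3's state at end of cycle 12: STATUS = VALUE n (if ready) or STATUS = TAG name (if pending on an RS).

cycle 1: issue SUB r3<-Add1 // r0:9,r1:5,r2:2,r3:Add1
cycle 2: issue ADD r1<-Add2 // r0:9,r1:Add2,r2:2,r3:Add1
cycle 3: issue ADD r0<-Add3 // r0:Add3,r1:Add2,r2:2,r3:Add1
cycle 4: CDB Add1=-1; issue MUL r2<-Mul1 // r0:Add3,r1:Add2,r2:Mul1,r3:-1
cycle 5: issue ADD r3<-Add1 // r0:Add3,r1:Add2,r2:Mul1,r3:Add1
cycle 6: CDB Add3=11; issue SUB r0<-Add3 // r0:Add3,r1:Add2,r2:Mul1,r3:Add1
cycle 7: CDB Add2=1 // r0:Add3,r1:1,r2:Mul1,r3:Add1
cycle 8: - // r0:Add3,r1:1,r2:Mul1,r3:Add1
cycle 9: - // r0:Add3,r1:1,r2:Mul1,r3:Add1
cycle 10: CDB Add1=12 // r0:Add3,r1:1,r2:Mul1,r3:12
cycle 11: CDB Mul1=-1 // r0:Add3,r1:1,r2:-1,r3:12
cycle 12: - // r0:Add3,r1:1,r2:-1,r3:12

STATUS = VALUE 12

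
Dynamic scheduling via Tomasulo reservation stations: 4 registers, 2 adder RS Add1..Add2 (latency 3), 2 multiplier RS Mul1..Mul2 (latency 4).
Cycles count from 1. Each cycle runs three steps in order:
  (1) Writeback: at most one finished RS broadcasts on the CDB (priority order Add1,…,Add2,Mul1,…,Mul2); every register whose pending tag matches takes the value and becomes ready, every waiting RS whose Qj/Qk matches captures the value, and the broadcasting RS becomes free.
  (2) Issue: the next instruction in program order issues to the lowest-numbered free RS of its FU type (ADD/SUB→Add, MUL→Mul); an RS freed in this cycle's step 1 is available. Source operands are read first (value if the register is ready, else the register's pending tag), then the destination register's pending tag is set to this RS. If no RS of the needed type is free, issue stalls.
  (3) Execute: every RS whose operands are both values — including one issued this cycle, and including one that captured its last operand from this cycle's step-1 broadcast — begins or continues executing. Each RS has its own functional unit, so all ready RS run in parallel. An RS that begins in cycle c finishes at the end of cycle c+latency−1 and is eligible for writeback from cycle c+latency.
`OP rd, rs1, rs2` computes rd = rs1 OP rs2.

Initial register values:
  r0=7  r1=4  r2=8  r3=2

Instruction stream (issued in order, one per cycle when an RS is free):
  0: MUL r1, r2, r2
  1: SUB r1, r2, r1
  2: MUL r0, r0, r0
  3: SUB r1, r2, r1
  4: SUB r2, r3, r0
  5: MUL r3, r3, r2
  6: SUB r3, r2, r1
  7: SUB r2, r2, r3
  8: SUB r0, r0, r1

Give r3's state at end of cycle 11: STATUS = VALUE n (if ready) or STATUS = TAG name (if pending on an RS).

STATUS = TAG Add1

  c1: issue MUL r1<-Mul1  regs: r0:7,r1:Mul1,r2:8,r3:2
  c2: issue SUB r1<-Add1  regs: r0:7,r1:Add1,r2:8,r3:2
  c3: issue MUL r0<-Mul2  regs: r0:Mul2,r1:Add1,r2:8,r3:2
  c4: issue SUB r1<-Add2  regs: r0:Mul2,r1:Add2,r2:8,r3:2
  c5: CDB Mul1=64; stall  regs: r0:Mul2,r1:Add2,r2:8,r3:2
  c6: stall  regs: r0:Mul2,r1:Add2,r2:8,r3:2
  c7: CDB Mul2=49; stall  regs: r0:49,r1:Add2,r2:8,r3:2
  c8: CDB Add1=-56; issue SUB r2<-Add1  regs: r0:49,r1:Add2,r2:Add1,r3:2
  c9: issue MUL r3<-Mul1  regs: r0:49,r1:Add2,r2:Add1,r3:Mul1
  c10: stall  regs: r0:49,r1:Add2,r2:Add1,r3:Mul1
  c11: CDB Add1=-47; issue SUB r3<-Add1  regs: r0:49,r1:Add2,r2:-47,r3:Add1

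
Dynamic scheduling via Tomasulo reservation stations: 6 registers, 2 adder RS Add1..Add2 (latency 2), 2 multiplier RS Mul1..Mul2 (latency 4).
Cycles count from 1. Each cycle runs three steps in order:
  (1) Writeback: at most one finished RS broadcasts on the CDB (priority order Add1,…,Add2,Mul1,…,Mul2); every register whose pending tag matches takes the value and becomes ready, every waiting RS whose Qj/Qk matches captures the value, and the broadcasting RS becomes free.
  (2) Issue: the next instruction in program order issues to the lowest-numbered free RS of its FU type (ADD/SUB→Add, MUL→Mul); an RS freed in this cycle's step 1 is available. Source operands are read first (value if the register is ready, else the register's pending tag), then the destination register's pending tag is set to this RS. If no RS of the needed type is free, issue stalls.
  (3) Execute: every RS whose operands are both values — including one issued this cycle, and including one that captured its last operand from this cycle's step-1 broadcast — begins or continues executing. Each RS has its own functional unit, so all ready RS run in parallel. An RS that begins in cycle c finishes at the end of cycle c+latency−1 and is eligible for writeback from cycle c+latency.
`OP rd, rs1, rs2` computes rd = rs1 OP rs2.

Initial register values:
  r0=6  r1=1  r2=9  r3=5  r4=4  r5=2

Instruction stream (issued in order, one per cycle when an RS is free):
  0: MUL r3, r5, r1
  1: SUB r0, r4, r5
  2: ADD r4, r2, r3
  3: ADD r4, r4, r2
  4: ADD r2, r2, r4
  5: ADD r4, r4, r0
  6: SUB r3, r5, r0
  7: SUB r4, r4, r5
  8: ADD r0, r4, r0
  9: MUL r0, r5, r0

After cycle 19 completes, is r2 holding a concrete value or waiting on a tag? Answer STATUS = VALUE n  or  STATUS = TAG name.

STATUS = VALUE 29

cycle 1: issue MUL r3<-Mul1 // r0:6,r1:1,r2:9,r3:Mul1,r4:4,r5:2
cycle 2: issue SUB r0<-Add1 // r0:Add1,r1:1,r2:9,r3:Mul1,r4:4,r5:2
cycle 3: issue ADD r4<-Add2 // r0:Add1,r1:1,r2:9,r3:Mul1,r4:Add2,r5:2
cycle 4: CDB Add1=2; issue ADD r4<-Add1 // r0:2,r1:1,r2:9,r3:Mul1,r4:Add1,r5:2
cycle 5: CDB Mul1=2; stall // r0:2,r1:1,r2:9,r3:2,r4:Add1,r5:2
cycle 6: stall // r0:2,r1:1,r2:9,r3:2,r4:Add1,r5:2
cycle 7: CDB Add2=11; issue ADD r2<-Add2 // r0:2,r1:1,r2:Add2,r3:2,r4:Add1,r5:2
cycle 8: stall // r0:2,r1:1,r2:Add2,r3:2,r4:Add1,r5:2
cycle 9: CDB Add1=20; issue ADD r4<-Add1 // r0:2,r1:1,r2:Add2,r3:2,r4:Add1,r5:2
cycle 10: stall // r0:2,r1:1,r2:Add2,r3:2,r4:Add1,r5:2
cycle 11: CDB Add1=22; issue SUB r3<-Add1 // r0:2,r1:1,r2:Add2,r3:Add1,r4:22,r5:2
cycle 12: CDB Add2=29; issue SUB r4<-Add2 // r0:2,r1:1,r2:29,r3:Add1,r4:Add2,r5:2
cycle 13: CDB Add1=0; issue ADD r0<-Add1 // r0:Add1,r1:1,r2:29,r3:0,r4:Add2,r5:2
cycle 14: CDB Add2=20; issue MUL r0<-Mul1 // r0:Mul1,r1:1,r2:29,r3:0,r4:20,r5:2
cycle 15: - // r0:Mul1,r1:1,r2:29,r3:0,r4:20,r5:2
cycle 16: CDB Add1=22 // r0:Mul1,r1:1,r2:29,r3:0,r4:20,r5:2
cycle 17: - // r0:Mul1,r1:1,r2:29,r3:0,r4:20,r5:2
cycle 18: - // r0:Mul1,r1:1,r2:29,r3:0,r4:20,r5:2
cycle 19: - // r0:Mul1,r1:1,r2:29,r3:0,r4:20,r5:2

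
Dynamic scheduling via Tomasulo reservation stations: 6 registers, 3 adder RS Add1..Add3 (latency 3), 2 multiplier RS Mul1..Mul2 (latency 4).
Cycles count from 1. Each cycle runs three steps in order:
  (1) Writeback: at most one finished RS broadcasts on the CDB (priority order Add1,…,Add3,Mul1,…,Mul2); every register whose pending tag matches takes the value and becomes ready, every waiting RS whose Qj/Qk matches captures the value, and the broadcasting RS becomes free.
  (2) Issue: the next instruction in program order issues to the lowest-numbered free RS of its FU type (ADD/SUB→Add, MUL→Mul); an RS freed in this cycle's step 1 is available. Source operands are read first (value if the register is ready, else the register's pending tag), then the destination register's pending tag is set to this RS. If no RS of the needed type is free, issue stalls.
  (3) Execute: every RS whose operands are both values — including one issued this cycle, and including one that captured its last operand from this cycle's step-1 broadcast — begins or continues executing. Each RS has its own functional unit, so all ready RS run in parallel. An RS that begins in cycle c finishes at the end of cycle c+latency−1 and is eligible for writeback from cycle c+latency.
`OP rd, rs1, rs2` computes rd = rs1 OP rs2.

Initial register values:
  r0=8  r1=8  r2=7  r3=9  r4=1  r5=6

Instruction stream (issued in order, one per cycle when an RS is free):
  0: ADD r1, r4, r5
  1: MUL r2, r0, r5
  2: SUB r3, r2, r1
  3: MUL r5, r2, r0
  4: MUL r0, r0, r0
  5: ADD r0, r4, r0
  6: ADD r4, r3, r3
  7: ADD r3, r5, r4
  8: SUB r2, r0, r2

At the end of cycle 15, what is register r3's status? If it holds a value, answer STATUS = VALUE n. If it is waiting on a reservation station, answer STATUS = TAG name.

STATUS = VALUE 466

c1: issue ADD r1<-Add1 | r0:8,r1:Add1,r2:7,r3:9,r4:1,r5:6
c2: issue MUL r2<-Mul1 | r0:8,r1:Add1,r2:Mul1,r3:9,r4:1,r5:6
c3: issue SUB r3<-Add2 | r0:8,r1:Add1,r2:Mul1,r3:Add2,r4:1,r5:6
c4: CDB Add1=7; issue MUL r5<-Mul2 | r0:8,r1:7,r2:Mul1,r3:Add2,r4:1,r5:Mul2
c5: stall | r0:8,r1:7,r2:Mul1,r3:Add2,r4:1,r5:Mul2
c6: CDB Mul1=48; issue MUL r0<-Mul1 | r0:Mul1,r1:7,r2:48,r3:Add2,r4:1,r5:Mul2
c7: issue ADD r0<-Add1 | r0:Add1,r1:7,r2:48,r3:Add2,r4:1,r5:Mul2
c8: issue ADD r4<-Add3 | r0:Add1,r1:7,r2:48,r3:Add2,r4:Add3,r5:Mul2
c9: CDB Add2=41; issue ADD r3<-Add2 | r0:Add1,r1:7,r2:48,r3:Add2,r4:Add3,r5:Mul2
c10: CDB Mul1=64; stall | r0:Add1,r1:7,r2:48,r3:Add2,r4:Add3,r5:Mul2
c11: CDB Mul2=384; stall | r0:Add1,r1:7,r2:48,r3:Add2,r4:Add3,r5:384
c12: CDB Add3=82; issue SUB r2<-Add3 | r0:Add1,r1:7,r2:Add3,r3:Add2,r4:82,r5:384
c13: CDB Add1=65 | r0:65,r1:7,r2:Add3,r3:Add2,r4:82,r5:384
c14: - | r0:65,r1:7,r2:Add3,r3:Add2,r4:82,r5:384
c15: CDB Add2=466 | r0:65,r1:7,r2:Add3,r3:466,r4:82,r5:384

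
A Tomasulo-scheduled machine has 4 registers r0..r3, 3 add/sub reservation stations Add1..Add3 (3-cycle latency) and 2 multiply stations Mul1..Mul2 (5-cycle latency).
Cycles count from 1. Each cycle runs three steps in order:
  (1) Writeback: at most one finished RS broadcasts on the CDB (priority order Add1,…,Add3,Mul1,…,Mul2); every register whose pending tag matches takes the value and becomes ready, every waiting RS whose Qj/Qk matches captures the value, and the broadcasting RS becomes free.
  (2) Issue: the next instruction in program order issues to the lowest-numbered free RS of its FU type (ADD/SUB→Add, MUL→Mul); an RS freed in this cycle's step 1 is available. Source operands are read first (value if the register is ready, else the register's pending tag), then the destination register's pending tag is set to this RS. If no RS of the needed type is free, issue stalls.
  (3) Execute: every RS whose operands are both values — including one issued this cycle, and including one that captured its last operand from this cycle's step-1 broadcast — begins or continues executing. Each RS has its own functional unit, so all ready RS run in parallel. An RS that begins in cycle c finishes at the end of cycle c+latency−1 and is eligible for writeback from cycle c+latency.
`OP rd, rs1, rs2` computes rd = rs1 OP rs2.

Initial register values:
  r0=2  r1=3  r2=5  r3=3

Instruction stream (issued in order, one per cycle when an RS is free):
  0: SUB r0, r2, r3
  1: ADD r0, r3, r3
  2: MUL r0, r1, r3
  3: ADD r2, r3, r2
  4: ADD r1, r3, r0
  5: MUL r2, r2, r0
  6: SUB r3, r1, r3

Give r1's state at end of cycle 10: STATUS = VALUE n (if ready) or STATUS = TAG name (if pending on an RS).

c1: issue SUB r0<-Add1 | r0:Add1,r1:3,r2:5,r3:3
c2: issue ADD r0<-Add2 | r0:Add2,r1:3,r2:5,r3:3
c3: issue MUL r0<-Mul1 | r0:Mul1,r1:3,r2:5,r3:3
c4: CDB Add1=2; issue ADD r2<-Add1 | r0:Mul1,r1:3,r2:Add1,r3:3
c5: CDB Add2=6; issue ADD r1<-Add2 | r0:Mul1,r1:Add2,r2:Add1,r3:3
c6: issue MUL r2<-Mul2 | r0:Mul1,r1:Add2,r2:Mul2,r3:3
c7: CDB Add1=8; issue SUB r3<-Add1 | r0:Mul1,r1:Add2,r2:Mul2,r3:Add1
c8: CDB Mul1=9 | r0:9,r1:Add2,r2:Mul2,r3:Add1
c9: - | r0:9,r1:Add2,r2:Mul2,r3:Add1
c10: - | r0:9,r1:Add2,r2:Mul2,r3:Add1

STATUS = TAG Add2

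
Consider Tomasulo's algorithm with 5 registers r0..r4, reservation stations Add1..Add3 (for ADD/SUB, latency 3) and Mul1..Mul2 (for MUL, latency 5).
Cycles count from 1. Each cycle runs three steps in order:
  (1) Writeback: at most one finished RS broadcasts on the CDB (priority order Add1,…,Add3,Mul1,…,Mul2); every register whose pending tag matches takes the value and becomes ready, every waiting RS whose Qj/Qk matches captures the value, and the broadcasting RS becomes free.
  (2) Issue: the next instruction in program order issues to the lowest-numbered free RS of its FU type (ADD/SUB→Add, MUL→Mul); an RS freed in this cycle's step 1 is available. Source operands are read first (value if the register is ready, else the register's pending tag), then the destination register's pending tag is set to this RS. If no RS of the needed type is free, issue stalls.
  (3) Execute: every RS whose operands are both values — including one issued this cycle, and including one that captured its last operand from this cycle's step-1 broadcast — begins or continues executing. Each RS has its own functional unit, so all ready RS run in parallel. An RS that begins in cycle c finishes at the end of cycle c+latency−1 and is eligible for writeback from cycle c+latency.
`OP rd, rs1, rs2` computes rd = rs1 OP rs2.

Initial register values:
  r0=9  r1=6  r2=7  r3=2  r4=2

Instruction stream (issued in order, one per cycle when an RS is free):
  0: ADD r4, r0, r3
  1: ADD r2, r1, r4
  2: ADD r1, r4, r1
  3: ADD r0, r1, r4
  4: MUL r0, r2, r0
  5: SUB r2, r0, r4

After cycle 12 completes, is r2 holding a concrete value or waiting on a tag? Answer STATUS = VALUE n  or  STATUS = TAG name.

STATUS = TAG Add2

cycle 1: issue ADD r4<-Add1 // r0:9,r1:6,r2:7,r3:2,r4:Add1
cycle 2: issue ADD r2<-Add2 // r0:9,r1:6,r2:Add2,r3:2,r4:Add1
cycle 3: issue ADD r1<-Add3 // r0:9,r1:Add3,r2:Add2,r3:2,r4:Add1
cycle 4: CDB Add1=11; issue ADD r0<-Add1 // r0:Add1,r1:Add3,r2:Add2,r3:2,r4:11
cycle 5: issue MUL r0<-Mul1 // r0:Mul1,r1:Add3,r2:Add2,r3:2,r4:11
cycle 6: stall // r0:Mul1,r1:Add3,r2:Add2,r3:2,r4:11
cycle 7: CDB Add2=17; issue SUB r2<-Add2 // r0:Mul1,r1:Add3,r2:Add2,r3:2,r4:11
cycle 8: CDB Add3=17 // r0:Mul1,r1:17,r2:Add2,r3:2,r4:11
cycle 9: - // r0:Mul1,r1:17,r2:Add2,r3:2,r4:11
cycle 10: - // r0:Mul1,r1:17,r2:Add2,r3:2,r4:11
cycle 11: CDB Add1=28 // r0:Mul1,r1:17,r2:Add2,r3:2,r4:11
cycle 12: - // r0:Mul1,r1:17,r2:Add2,r3:2,r4:11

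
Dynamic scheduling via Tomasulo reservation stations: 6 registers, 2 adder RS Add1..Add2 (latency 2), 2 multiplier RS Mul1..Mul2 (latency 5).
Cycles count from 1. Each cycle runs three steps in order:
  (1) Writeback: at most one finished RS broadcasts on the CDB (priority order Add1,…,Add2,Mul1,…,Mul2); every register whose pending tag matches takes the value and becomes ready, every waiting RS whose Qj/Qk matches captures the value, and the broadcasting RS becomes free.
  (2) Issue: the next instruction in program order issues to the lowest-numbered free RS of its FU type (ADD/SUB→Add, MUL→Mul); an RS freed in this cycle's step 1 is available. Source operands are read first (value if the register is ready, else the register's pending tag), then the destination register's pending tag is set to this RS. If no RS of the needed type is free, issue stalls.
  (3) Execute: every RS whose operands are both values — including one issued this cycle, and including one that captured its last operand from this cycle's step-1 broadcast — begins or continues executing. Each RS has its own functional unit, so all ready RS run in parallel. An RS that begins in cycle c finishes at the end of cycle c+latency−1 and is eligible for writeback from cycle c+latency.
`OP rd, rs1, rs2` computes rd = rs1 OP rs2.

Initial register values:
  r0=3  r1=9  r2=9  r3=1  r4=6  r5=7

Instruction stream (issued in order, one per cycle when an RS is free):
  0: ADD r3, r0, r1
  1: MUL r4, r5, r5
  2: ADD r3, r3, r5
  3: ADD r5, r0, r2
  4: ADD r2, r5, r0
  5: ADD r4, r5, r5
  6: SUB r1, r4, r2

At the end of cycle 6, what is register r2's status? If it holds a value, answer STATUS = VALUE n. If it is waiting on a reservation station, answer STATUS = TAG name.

STATUS = TAG Add1

c1: issue ADD r3<-Add1 | r0:3,r1:9,r2:9,r3:Add1,r4:6,r5:7
c2: issue MUL r4<-Mul1 | r0:3,r1:9,r2:9,r3:Add1,r4:Mul1,r5:7
c3: CDB Add1=12; issue ADD r3<-Add1 | r0:3,r1:9,r2:9,r3:Add1,r4:Mul1,r5:7
c4: issue ADD r5<-Add2 | r0:3,r1:9,r2:9,r3:Add1,r4:Mul1,r5:Add2
c5: CDB Add1=19; issue ADD r2<-Add1 | r0:3,r1:9,r2:Add1,r3:19,r4:Mul1,r5:Add2
c6: CDB Add2=12; issue ADD r4<-Add2 | r0:3,r1:9,r2:Add1,r3:19,r4:Add2,r5:12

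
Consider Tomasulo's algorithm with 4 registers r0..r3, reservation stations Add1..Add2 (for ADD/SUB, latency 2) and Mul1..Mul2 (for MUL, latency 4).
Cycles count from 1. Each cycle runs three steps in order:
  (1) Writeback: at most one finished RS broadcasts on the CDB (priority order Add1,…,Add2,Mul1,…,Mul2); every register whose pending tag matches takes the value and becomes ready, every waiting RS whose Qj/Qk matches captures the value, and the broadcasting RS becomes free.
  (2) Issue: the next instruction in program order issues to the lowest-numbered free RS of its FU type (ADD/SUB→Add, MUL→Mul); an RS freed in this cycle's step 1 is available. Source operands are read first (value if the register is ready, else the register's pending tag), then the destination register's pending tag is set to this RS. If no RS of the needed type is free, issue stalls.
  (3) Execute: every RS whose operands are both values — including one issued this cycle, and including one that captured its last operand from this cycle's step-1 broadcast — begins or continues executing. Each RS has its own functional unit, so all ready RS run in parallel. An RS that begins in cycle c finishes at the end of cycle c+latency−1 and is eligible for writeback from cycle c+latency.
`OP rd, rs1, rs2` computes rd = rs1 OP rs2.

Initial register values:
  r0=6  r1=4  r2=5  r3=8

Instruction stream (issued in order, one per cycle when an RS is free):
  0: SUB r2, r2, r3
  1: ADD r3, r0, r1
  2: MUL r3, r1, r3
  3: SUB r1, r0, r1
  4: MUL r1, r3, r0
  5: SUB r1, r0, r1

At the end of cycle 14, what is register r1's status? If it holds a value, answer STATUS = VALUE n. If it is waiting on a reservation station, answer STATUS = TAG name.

  c1: issue SUB r2<-Add1  regs: r0:6,r1:4,r2:Add1,r3:8
  c2: issue ADD r3<-Add2  regs: r0:6,r1:4,r2:Add1,r3:Add2
  c3: CDB Add1=-3; issue MUL r3<-Mul1  regs: r0:6,r1:4,r2:-3,r3:Mul1
  c4: CDB Add2=10; issue SUB r1<-Add1  regs: r0:6,r1:Add1,r2:-3,r3:Mul1
  c5: issue MUL r1<-Mul2  regs: r0:6,r1:Mul2,r2:-3,r3:Mul1
  c6: CDB Add1=2; issue SUB r1<-Add1  regs: r0:6,r1:Add1,r2:-3,r3:Mul1
  c7: -  regs: r0:6,r1:Add1,r2:-3,r3:Mul1
  c8: CDB Mul1=40  regs: r0:6,r1:Add1,r2:-3,r3:40
  c9: -  regs: r0:6,r1:Add1,r2:-3,r3:40
  c10: -  regs: r0:6,r1:Add1,r2:-3,r3:40
  c11: -  regs: r0:6,r1:Add1,r2:-3,r3:40
  c12: CDB Mul2=240  regs: r0:6,r1:Add1,r2:-3,r3:40
  c13: -  regs: r0:6,r1:Add1,r2:-3,r3:40
  c14: CDB Add1=-234  regs: r0:6,r1:-234,r2:-3,r3:40

STATUS = VALUE -234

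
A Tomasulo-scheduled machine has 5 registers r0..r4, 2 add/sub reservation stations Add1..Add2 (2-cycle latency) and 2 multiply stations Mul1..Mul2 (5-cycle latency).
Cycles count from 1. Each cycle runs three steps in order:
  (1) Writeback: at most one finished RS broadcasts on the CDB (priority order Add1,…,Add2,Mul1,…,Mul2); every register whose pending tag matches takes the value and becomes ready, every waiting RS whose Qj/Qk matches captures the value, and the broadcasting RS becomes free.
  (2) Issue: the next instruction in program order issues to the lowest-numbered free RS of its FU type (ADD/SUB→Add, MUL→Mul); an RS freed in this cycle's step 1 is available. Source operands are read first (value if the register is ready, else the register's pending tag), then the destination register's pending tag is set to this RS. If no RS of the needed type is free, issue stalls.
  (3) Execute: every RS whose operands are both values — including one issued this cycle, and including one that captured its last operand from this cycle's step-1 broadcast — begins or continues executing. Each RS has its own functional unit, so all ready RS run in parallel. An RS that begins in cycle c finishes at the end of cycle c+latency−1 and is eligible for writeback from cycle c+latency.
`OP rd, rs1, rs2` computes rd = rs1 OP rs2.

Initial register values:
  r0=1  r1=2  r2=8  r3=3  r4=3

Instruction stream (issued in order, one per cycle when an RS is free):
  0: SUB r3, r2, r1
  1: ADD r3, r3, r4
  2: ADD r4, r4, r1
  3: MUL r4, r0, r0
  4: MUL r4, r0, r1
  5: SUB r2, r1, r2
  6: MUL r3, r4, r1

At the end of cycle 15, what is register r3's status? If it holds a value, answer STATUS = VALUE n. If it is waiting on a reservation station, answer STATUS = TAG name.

cycle 1: issue SUB r3<-Add1 // r0:1,r1:2,r2:8,r3:Add1,r4:3
cycle 2: issue ADD r3<-Add2 // r0:1,r1:2,r2:8,r3:Add2,r4:3
cycle 3: CDB Add1=6; issue ADD r4<-Add1 // r0:1,r1:2,r2:8,r3:Add2,r4:Add1
cycle 4: issue MUL r4<-Mul1 // r0:1,r1:2,r2:8,r3:Add2,r4:Mul1
cycle 5: CDB Add1=5; issue MUL r4<-Mul2 // r0:1,r1:2,r2:8,r3:Add2,r4:Mul2
cycle 6: CDB Add2=9; issue SUB r2<-Add1 // r0:1,r1:2,r2:Add1,r3:9,r4:Mul2
cycle 7: stall // r0:1,r1:2,r2:Add1,r3:9,r4:Mul2
cycle 8: CDB Add1=-6; stall // r0:1,r1:2,r2:-6,r3:9,r4:Mul2
cycle 9: CDB Mul1=1; issue MUL r3<-Mul1 // r0:1,r1:2,r2:-6,r3:Mul1,r4:Mul2
cycle 10: CDB Mul2=2 // r0:1,r1:2,r2:-6,r3:Mul1,r4:2
cycle 11: - // r0:1,r1:2,r2:-6,r3:Mul1,r4:2
cycle 12: - // r0:1,r1:2,r2:-6,r3:Mul1,r4:2
cycle 13: - // r0:1,r1:2,r2:-6,r3:Mul1,r4:2
cycle 14: - // r0:1,r1:2,r2:-6,r3:Mul1,r4:2
cycle 15: CDB Mul1=4 // r0:1,r1:2,r2:-6,r3:4,r4:2

STATUS = VALUE 4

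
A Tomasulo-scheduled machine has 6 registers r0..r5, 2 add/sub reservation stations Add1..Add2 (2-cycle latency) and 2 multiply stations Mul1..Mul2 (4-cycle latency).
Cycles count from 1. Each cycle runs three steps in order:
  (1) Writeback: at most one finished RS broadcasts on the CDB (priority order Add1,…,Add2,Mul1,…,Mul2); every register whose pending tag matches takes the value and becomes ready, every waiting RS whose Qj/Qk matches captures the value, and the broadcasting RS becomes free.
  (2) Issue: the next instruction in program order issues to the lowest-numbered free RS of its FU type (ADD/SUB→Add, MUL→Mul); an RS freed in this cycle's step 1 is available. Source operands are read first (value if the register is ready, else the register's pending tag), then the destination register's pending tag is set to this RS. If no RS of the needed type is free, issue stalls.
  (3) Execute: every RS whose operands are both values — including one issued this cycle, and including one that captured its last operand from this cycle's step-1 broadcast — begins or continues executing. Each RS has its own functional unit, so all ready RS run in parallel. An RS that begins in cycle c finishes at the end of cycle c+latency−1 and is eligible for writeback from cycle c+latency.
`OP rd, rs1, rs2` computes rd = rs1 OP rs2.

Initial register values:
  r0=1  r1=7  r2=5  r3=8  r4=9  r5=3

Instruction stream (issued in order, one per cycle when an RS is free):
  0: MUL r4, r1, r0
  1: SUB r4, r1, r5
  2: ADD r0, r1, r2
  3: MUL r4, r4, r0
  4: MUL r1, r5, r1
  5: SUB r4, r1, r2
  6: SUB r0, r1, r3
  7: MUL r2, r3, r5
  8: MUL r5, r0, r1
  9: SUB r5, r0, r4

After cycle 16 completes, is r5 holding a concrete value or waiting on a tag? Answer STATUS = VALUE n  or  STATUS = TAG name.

  c1: issue MUL r4<-Mul1  regs: r0:1,r1:7,r2:5,r3:8,r4:Mul1,r5:3
  c2: issue SUB r4<-Add1  regs: r0:1,r1:7,r2:5,r3:8,r4:Add1,r5:3
  c3: issue ADD r0<-Add2  regs: r0:Add2,r1:7,r2:5,r3:8,r4:Add1,r5:3
  c4: CDB Add1=4; issue MUL r4<-Mul2  regs: r0:Add2,r1:7,r2:5,r3:8,r4:Mul2,r5:3
  c5: CDB Add2=12; stall  regs: r0:12,r1:7,r2:5,r3:8,r4:Mul2,r5:3
  c6: CDB Mul1=7; issue MUL r1<-Mul1  regs: r0:12,r1:Mul1,r2:5,r3:8,r4:Mul2,r5:3
  c7: issue SUB r4<-Add1  regs: r0:12,r1:Mul1,r2:5,r3:8,r4:Add1,r5:3
  c8: issue SUB r0<-Add2  regs: r0:Add2,r1:Mul1,r2:5,r3:8,r4:Add1,r5:3
  c9: CDB Mul2=48; issue MUL r2<-Mul2  regs: r0:Add2,r1:Mul1,r2:Mul2,r3:8,r4:Add1,r5:3
  c10: CDB Mul1=21; issue MUL r5<-Mul1  regs: r0:Add2,r1:21,r2:Mul2,r3:8,r4:Add1,r5:Mul1
  c11: stall  regs: r0:Add2,r1:21,r2:Mul2,r3:8,r4:Add1,r5:Mul1
  c12: CDB Add1=16; issue SUB r5<-Add1  regs: r0:Add2,r1:21,r2:Mul2,r3:8,r4:16,r5:Add1
  c13: CDB Add2=13  regs: r0:13,r1:21,r2:Mul2,r3:8,r4:16,r5:Add1
  c14: CDB Mul2=24  regs: r0:13,r1:21,r2:24,r3:8,r4:16,r5:Add1
  c15: CDB Add1=-3  regs: r0:13,r1:21,r2:24,r3:8,r4:16,r5:-3
  c16: -  regs: r0:13,r1:21,r2:24,r3:8,r4:16,r5:-3

STATUS = VALUE -3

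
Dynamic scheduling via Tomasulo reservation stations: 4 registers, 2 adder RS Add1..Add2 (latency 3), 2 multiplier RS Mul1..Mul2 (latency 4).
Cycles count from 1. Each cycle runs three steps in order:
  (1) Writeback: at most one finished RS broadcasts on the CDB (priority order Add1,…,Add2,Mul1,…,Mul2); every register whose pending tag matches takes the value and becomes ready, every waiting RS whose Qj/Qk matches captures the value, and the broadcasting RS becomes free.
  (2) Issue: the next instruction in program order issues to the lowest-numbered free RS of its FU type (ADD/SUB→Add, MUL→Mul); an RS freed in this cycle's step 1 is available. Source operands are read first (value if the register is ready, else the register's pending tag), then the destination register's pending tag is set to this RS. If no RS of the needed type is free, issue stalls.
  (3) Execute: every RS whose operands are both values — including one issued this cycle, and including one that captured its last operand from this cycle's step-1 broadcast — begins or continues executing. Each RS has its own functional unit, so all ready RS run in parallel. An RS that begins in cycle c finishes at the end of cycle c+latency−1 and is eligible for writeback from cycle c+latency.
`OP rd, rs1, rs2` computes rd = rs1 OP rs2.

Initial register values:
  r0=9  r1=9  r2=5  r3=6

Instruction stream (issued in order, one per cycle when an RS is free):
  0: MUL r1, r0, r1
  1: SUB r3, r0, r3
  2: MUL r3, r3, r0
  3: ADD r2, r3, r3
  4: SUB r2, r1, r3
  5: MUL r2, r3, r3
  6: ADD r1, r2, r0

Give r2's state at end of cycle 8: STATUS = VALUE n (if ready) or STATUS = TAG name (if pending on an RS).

c1: issue MUL r1<-Mul1 | r0:9,r1:Mul1,r2:5,r3:6
c2: issue SUB r3<-Add1 | r0:9,r1:Mul1,r2:5,r3:Add1
c3: issue MUL r3<-Mul2 | r0:9,r1:Mul1,r2:5,r3:Mul2
c4: issue ADD r2<-Add2 | r0:9,r1:Mul1,r2:Add2,r3:Mul2
c5: CDB Add1=3; issue SUB r2<-Add1 | r0:9,r1:Mul1,r2:Add1,r3:Mul2
c6: CDB Mul1=81; issue MUL r2<-Mul1 | r0:9,r1:81,r2:Mul1,r3:Mul2
c7: stall | r0:9,r1:81,r2:Mul1,r3:Mul2
c8: stall | r0:9,r1:81,r2:Mul1,r3:Mul2

STATUS = TAG Mul1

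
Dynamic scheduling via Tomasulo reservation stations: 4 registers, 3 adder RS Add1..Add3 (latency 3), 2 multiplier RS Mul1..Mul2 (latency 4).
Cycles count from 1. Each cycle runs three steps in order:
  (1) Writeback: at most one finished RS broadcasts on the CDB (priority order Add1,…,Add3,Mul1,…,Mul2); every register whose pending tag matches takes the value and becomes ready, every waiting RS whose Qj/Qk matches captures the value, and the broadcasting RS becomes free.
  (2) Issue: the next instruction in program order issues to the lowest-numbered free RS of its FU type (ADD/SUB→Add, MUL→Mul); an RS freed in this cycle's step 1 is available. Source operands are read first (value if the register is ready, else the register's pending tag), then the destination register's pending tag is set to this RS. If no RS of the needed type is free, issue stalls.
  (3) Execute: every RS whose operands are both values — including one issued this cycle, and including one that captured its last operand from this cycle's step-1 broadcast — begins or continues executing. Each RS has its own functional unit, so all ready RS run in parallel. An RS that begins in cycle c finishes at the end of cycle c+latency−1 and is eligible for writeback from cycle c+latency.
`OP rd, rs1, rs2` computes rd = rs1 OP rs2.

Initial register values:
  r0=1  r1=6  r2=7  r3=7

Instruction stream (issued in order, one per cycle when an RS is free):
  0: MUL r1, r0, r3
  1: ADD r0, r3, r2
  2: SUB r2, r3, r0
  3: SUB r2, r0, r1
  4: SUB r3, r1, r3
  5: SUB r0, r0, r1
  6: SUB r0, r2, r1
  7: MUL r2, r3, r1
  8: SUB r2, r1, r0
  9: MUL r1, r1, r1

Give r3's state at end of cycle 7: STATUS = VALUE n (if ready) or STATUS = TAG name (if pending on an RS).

cycle 1: issue MUL r1<-Mul1 // r0:1,r1:Mul1,r2:7,r3:7
cycle 2: issue ADD r0<-Add1 // r0:Add1,r1:Mul1,r2:7,r3:7
cycle 3: issue SUB r2<-Add2 // r0:Add1,r1:Mul1,r2:Add2,r3:7
cycle 4: issue SUB r2<-Add3 // r0:Add1,r1:Mul1,r2:Add3,r3:7
cycle 5: CDB Add1=14; issue SUB r3<-Add1 // r0:14,r1:Mul1,r2:Add3,r3:Add1
cycle 6: CDB Mul1=7; stall // r0:14,r1:7,r2:Add3,r3:Add1
cycle 7: stall // r0:14,r1:7,r2:Add3,r3:Add1

STATUS = TAG Add1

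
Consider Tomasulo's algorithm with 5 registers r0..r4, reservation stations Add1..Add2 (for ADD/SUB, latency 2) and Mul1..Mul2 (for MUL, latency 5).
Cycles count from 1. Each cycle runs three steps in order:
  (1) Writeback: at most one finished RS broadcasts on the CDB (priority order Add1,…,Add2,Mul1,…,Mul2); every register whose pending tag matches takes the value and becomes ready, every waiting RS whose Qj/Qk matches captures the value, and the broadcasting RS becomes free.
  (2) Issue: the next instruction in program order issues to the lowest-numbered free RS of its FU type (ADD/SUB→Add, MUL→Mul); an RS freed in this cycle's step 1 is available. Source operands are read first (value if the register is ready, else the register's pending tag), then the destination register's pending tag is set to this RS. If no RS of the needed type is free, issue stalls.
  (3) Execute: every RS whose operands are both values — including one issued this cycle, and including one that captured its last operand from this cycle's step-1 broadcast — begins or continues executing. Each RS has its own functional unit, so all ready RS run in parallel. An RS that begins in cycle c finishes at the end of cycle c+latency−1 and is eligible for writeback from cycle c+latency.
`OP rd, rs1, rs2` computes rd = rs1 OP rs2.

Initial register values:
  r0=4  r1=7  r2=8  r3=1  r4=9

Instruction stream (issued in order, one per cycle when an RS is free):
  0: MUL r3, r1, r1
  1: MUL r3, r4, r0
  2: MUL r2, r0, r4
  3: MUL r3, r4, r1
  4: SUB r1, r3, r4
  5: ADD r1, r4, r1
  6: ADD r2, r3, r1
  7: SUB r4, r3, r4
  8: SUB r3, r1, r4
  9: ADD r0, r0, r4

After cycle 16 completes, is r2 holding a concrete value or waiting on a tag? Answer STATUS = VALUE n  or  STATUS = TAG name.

STATUS = TAG Add1

  c1: issue MUL r3<-Mul1  regs: r0:4,r1:7,r2:8,r3:Mul1,r4:9
  c2: issue MUL r3<-Mul2  regs: r0:4,r1:7,r2:8,r3:Mul2,r4:9
  c3: stall  regs: r0:4,r1:7,r2:8,r3:Mul2,r4:9
  c4: stall  regs: r0:4,r1:7,r2:8,r3:Mul2,r4:9
  c5: stall  regs: r0:4,r1:7,r2:8,r3:Mul2,r4:9
  c6: CDB Mul1=49; issue MUL r2<-Mul1  regs: r0:4,r1:7,r2:Mul1,r3:Mul2,r4:9
  c7: CDB Mul2=36; issue MUL r3<-Mul2  regs: r0:4,r1:7,r2:Mul1,r3:Mul2,r4:9
  c8: issue SUB r1<-Add1  regs: r0:4,r1:Add1,r2:Mul1,r3:Mul2,r4:9
  c9: issue ADD r1<-Add2  regs: r0:4,r1:Add2,r2:Mul1,r3:Mul2,r4:9
  c10: stall  regs: r0:4,r1:Add2,r2:Mul1,r3:Mul2,r4:9
  c11: CDB Mul1=36; stall  regs: r0:4,r1:Add2,r2:36,r3:Mul2,r4:9
  c12: CDB Mul2=63; stall  regs: r0:4,r1:Add2,r2:36,r3:63,r4:9
  c13: stall  regs: r0:4,r1:Add2,r2:36,r3:63,r4:9
  c14: CDB Add1=54; issue ADD r2<-Add1  regs: r0:4,r1:Add2,r2:Add1,r3:63,r4:9
  c15: stall  regs: r0:4,r1:Add2,r2:Add1,r3:63,r4:9
  c16: CDB Add2=63; issue SUB r4<-Add2  regs: r0:4,r1:63,r2:Add1,r3:63,r4:Add2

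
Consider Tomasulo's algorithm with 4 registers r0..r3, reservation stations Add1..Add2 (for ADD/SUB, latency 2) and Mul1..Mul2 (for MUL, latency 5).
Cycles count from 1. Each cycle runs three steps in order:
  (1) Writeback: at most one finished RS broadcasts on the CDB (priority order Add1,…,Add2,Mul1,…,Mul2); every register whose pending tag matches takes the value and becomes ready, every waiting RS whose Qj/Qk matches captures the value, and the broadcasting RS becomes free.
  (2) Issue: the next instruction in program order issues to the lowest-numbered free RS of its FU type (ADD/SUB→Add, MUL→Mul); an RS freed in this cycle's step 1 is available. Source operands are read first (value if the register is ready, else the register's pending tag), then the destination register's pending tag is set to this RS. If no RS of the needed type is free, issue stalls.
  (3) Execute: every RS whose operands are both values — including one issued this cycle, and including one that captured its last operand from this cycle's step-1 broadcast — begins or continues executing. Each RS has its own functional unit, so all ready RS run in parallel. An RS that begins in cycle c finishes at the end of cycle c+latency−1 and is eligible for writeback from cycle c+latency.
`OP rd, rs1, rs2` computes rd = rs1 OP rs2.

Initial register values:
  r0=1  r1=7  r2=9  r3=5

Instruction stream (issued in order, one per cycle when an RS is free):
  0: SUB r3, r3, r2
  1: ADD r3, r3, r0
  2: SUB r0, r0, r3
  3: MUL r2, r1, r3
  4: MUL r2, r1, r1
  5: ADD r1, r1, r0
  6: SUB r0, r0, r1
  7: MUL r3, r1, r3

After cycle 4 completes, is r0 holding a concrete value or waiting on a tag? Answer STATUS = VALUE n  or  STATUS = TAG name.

c1: issue SUB r3<-Add1 | r0:1,r1:7,r2:9,r3:Add1
c2: issue ADD r3<-Add2 | r0:1,r1:7,r2:9,r3:Add2
c3: CDB Add1=-4; issue SUB r0<-Add1 | r0:Add1,r1:7,r2:9,r3:Add2
c4: issue MUL r2<-Mul1 | r0:Add1,r1:7,r2:Mul1,r3:Add2

STATUS = TAG Add1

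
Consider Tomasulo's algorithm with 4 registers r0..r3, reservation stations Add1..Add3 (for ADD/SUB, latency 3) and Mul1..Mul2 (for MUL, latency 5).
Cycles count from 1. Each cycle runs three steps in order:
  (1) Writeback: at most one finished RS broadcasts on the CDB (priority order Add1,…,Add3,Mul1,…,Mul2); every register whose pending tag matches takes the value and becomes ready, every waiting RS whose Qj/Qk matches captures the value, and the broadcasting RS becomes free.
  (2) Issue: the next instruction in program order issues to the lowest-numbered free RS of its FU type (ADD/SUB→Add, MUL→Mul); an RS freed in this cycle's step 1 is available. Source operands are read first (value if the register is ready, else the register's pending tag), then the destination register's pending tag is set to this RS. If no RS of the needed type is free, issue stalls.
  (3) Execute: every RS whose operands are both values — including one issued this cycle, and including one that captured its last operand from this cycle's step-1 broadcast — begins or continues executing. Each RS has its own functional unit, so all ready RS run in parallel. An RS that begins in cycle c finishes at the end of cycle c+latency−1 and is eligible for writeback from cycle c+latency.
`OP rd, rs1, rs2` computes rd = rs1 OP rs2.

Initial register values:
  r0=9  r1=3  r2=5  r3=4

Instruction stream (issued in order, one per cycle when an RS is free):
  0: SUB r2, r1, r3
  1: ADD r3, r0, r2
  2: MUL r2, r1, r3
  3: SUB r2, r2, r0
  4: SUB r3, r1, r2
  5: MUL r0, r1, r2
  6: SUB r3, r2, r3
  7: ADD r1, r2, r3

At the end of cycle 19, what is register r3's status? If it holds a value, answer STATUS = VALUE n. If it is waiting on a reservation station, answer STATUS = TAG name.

cycle 1: issue SUB r2<-Add1 // r0:9,r1:3,r2:Add1,r3:4
cycle 2: issue ADD r3<-Add2 // r0:9,r1:3,r2:Add1,r3:Add2
cycle 3: issue MUL r2<-Mul1 // r0:9,r1:3,r2:Mul1,r3:Add2
cycle 4: CDB Add1=-1; issue SUB r2<-Add1 // r0:9,r1:3,r2:Add1,r3:Add2
cycle 5: issue SUB r3<-Add3 // r0:9,r1:3,r2:Add1,r3:Add3
cycle 6: issue MUL r0<-Mul2 // r0:Mul2,r1:3,r2:Add1,r3:Add3
cycle 7: CDB Add2=8; issue SUB r3<-Add2 // r0:Mul2,r1:3,r2:Add1,r3:Add2
cycle 8: stall // r0:Mul2,r1:3,r2:Add1,r3:Add2
cycle 9: stall // r0:Mul2,r1:3,r2:Add1,r3:Add2
cycle 10: stall // r0:Mul2,r1:3,r2:Add1,r3:Add2
cycle 11: stall // r0:Mul2,r1:3,r2:Add1,r3:Add2
cycle 12: CDB Mul1=24; stall // r0:Mul2,r1:3,r2:Add1,r3:Add2
cycle 13: stall // r0:Mul2,r1:3,r2:Add1,r3:Add2
cycle 14: stall // r0:Mul2,r1:3,r2:Add1,r3:Add2
cycle 15: CDB Add1=15; issue ADD r1<-Add1 // r0:Mul2,r1:Add1,r2:15,r3:Add2
cycle 16: - // r0:Mul2,r1:Add1,r2:15,r3:Add2
cycle 17: - // r0:Mul2,r1:Add1,r2:15,r3:Add2
cycle 18: CDB Add3=-12 // r0:Mul2,r1:Add1,r2:15,r3:Add2
cycle 19: - // r0:Mul2,r1:Add1,r2:15,r3:Add2

STATUS = TAG Add2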